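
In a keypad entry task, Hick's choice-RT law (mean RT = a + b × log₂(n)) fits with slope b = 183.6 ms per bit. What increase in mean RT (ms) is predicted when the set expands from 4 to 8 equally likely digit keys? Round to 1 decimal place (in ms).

183.6 ms

Only the slope matters, since a is common to both: ΔRT = b·log₂(n₂/n₁).
log₂(8) − log₂(4) = log₂(8/4) = log₂(2) = 1.
ΔRT = 183.6 × 1.0000 = 183.600 ms.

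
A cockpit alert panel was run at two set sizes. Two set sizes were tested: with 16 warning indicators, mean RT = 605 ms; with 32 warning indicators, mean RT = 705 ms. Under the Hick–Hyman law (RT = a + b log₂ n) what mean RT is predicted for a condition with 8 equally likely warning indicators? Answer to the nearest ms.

RT is linear in log₂ n, so two points fix the line:
  b = (705 − 605) / (log₂ 32 − log₂ 16) = 100 / (5 − 4) = 100 ms/bit
  a = 605 − 100 × 4 = 205 ms
Then RT(8) = 205 + 100 × log₂ 8 = 205 + 100 × 3 ≈ 505.000 ms.

505 ms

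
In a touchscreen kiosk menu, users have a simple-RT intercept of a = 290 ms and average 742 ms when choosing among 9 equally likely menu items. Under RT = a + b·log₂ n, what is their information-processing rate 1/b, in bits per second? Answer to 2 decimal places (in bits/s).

Choice component = 742 − 290 = 452 ms over log₂(9) = 3.1699 bits.
b = 452 / 3.1699 = 142.590 ms/bit, so 1/b = 7.013 bits/s.

7.01 bits/s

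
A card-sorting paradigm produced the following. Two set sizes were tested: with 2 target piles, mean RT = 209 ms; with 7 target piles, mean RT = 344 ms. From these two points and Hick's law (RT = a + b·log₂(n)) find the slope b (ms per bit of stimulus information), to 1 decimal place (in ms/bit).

74.7 ms/bit

The slope on a log₂ axis is (344 − 209) / (2.8074 − 1) = 74.695 ms/bit.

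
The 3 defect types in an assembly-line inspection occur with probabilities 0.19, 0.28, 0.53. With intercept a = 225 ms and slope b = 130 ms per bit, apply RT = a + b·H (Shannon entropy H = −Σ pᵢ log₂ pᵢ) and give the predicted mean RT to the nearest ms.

H = 0.19·log₂(1/0.19) + 0.28·log₂(1/0.28) + 0.53·log₂(1/0.53) = 1.4549 bits.
RT = 225 + 130 × 1.4549 = 414.14 ms.

414 ms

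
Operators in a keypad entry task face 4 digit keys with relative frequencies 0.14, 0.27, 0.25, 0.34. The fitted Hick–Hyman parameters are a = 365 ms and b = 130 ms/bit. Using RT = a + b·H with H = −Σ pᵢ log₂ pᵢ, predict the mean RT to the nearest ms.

617 ms

H = 0.14·log₂(1/0.14) + 0.27·log₂(1/0.27) + 0.25·log₂(1/0.25) + 0.34·log₂(1/0.34) = 1.9363 bits.
RT = 365 + 130 × 1.9363 = 616.72 ms.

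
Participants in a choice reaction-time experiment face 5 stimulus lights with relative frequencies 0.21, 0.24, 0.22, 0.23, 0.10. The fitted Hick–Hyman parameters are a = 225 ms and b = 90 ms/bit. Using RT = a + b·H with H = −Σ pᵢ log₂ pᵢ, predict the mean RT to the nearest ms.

429 ms

H = 0.21·log₂(1/0.21) + 0.24·log₂(1/0.24) + 0.22·log₂(1/0.22) + 0.23·log₂(1/0.23) + 0.10·log₂(1/0.10) = 2.2674 bits.
RT = 225 + 90 × 2.2674 = 429.07 ms.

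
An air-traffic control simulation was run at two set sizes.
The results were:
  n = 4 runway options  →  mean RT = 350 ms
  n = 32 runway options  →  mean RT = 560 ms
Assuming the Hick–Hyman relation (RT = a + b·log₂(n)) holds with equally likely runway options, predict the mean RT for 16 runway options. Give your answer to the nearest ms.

490 ms

Fit slope and intercept:
  b = (560 − 350) / (log₂ 32 − log₂ 4) = 210 / (5 − 2) = 70 ms/bit
  a = 350 − 70 × 2 = 210 ms
Then RT(16) = 210 + 70 × log₂ 16 = 210 + 70 × 4 ≈ 490.000 ms.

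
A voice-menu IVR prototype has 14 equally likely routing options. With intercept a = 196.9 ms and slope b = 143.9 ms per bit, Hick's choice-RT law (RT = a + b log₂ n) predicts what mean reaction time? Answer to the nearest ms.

745 ms

log₂(14) = 3.8074 bits, so RT = 196.9 + 143.9 × 3.8074 ≈ 744.778 ms.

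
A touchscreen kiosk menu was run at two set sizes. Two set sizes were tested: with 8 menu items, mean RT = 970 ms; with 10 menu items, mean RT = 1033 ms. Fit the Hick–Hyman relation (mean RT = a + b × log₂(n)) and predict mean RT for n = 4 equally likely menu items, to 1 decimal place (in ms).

774.3 ms

RT is linear in log₂ n, so two points fix the line:
  b = (1033 − 970) / (log₂ 10 − log₂ 8) = 63 / (3.3219 − 3) = 195.696 ms/bit
  a = 970 − 195.696 × 3 = 382.912 ms
Then RT(4) = 382.912 + 195.696 × log₂ 4 = 382.912 + 195.696 × 2 ≈ 774.304 ms.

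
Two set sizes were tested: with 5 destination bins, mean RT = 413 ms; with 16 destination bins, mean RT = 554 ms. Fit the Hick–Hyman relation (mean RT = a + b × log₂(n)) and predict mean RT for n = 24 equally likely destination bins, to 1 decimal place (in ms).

RT is linear in log₂ n, so two points fix the line:
  b = (554 − 413) / (log₂ 16 − log₂ 5) = 141 / (4 − 2.3219) = 84.025 ms/bit
  a = 413 − 84.025 × 2.3219 = 217.900 ms
Then RT(24) = 217.900 + 84.025 × log₂ 24 = 217.900 + 84.025 × 4.5850 ≈ 603.151 ms.

603.2 ms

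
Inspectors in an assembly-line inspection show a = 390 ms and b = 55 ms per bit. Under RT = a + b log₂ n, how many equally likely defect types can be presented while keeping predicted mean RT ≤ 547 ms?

7

Set 390 + 55·log₂ n ≤ 547 → log₂ n ≤ (547 − 390)/55 = 2.8545.
So n ≤ 2^2.8545 = 7.233; the largest integer n is 7.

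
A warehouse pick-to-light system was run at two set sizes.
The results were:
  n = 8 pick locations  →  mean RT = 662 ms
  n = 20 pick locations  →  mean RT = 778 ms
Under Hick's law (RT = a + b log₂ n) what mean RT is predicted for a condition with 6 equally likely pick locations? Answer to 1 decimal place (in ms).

625.6 ms

With log₂ n on the abscissa the relation is linear; from the two conditions:
  b = (778 − 662) / (log₂ 20 − log₂ 8) = 116 / (4.3219 − 3) = 87.751 ms/bit
  a = 662 − 87.751 × 3 = 398.748 ms
Then RT(6) = 398.748 + 87.751 × log₂ 6 = 398.748 + 87.751 × 2.5850 ≈ 625.580 ms.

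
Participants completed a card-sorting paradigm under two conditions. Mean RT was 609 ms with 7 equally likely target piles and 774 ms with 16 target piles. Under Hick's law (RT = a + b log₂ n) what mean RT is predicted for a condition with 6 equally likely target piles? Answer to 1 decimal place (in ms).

Solve the two-equation system in a and b:
  b = (774 − 609) / (log₂ 16 − log₂ 7) = 165 / (4 − 2.8074) = 138.348 ms/bit
  a = 609 − 138.348 × 2.8074 = 220.608 ms
Then RT(6) = 220.608 + 138.348 × log₂ 6 = 220.608 + 138.348 × 2.5850 ≈ 578.232 ms.

578.2 ms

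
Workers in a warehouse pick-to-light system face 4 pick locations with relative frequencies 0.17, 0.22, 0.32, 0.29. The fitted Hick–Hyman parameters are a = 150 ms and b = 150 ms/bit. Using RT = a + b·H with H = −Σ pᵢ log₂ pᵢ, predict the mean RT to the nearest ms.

Entropy contributions −pᵢ log₂ pᵢ: 0.4346, 0.4806, 0.5260, 0.5179; sum H = 1.9591 bits.
RT = a + bH = 150 + 150·1.9591 = 443.86 ms.

444 ms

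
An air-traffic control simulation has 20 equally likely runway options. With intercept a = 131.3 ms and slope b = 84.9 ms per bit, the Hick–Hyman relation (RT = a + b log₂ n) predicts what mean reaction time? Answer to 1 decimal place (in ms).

log₂(20) = 4.3219 bits, so RT = 131.3 + 84.9 × 4.3219 ≈ 498.232 ms.

498.2 ms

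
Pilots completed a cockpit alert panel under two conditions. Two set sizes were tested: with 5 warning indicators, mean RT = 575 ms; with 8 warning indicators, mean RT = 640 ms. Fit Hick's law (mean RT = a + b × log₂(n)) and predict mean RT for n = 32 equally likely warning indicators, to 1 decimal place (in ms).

831.7 ms

Solve the two-equation system in a and b:
  b = (640 − 575) / (log₂ 8 − log₂ 5) = 65 / (3 − 2.3219) = 95.860 ms/bit
  a = 575 − 95.860 × 2.3219 = 352.420 ms
Then RT(32) = 352.420 + 95.860 × log₂ 32 = 352.420 + 95.860 × 5 ≈ 831.720 ms.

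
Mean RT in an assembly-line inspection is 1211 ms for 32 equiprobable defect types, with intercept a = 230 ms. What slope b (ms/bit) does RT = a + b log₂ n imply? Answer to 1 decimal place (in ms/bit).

log₂(32) = 5 bits.
b = (RT − a)/log₂ n = (1211 − 230) / 5 = 196.200 ms/bit.

196.2 ms/bit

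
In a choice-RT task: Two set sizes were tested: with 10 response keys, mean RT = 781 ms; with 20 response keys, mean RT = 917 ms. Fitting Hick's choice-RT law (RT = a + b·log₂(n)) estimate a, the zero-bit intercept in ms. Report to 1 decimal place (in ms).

329.2 ms

The slope on a log₂ axis is (917 − 781) / (4.3219 − 3.3219) = 136.000 ms/bit.
Intercept: a = 781 − 136.000·log₂(10) = 329.218 ms.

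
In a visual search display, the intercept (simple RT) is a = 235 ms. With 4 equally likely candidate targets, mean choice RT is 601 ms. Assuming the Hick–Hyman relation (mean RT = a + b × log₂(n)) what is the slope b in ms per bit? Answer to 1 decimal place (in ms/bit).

183.0 ms/bit

b = (601 − 235) / log₂(4) = 366 / 2 = 183.000 ms/bit.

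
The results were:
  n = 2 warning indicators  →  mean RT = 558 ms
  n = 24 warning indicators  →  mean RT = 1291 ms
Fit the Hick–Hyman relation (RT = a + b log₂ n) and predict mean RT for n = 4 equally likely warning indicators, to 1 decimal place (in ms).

762.5 ms

Fit slope and intercept:
  b = (1291 − 558) / (log₂ 24 − log₂ 2) = 733 / (4.5850 − 1) = 204.465 ms/bit
  a = 558 − 204.465 × 1 = 353.535 ms
Then RT(4) = 353.535 + 204.465 × log₂ 4 = 353.535 + 204.465 × 2 ≈ 762.465 ms.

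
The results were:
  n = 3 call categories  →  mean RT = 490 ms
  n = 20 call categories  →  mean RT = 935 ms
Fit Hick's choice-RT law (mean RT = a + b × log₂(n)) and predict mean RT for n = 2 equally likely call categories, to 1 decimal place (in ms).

RT is linear in log₂ n, so two points fix the line:
  b = (935 − 490) / (log₂ 20 − log₂ 3) = 445 / (4.3219 − 1.5850) = 162.589 ms/bit
  a = 490 − 162.589 × 1.5850 = 232.303 ms
Then RT(2) = 232.303 + 162.589 × log₂ 2 = 232.303 + 162.589 × 1 ≈ 394.892 ms.

394.9 ms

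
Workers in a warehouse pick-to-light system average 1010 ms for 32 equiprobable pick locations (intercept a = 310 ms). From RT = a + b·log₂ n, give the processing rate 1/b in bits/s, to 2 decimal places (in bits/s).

7.14 bits/s

Choice component = 1010 − 310 = 700 ms over log₂(32) = 5 bits.
b = 700 / 5 = 140.000 ms/bit, so 1/b = 7.143 bits/s.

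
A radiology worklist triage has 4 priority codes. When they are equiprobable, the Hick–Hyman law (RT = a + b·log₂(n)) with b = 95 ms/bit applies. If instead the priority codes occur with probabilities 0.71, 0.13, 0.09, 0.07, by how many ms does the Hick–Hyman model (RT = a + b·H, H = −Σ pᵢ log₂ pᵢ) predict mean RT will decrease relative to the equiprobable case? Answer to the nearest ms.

65 ms

Equiprobable entropy H₀ = log₂ 4 = 2.0000 bits.
Skewed entropy H = −Σ pᵢ log₂ pᵢ = 1.3147 bits.
ΔRT = b·(H₀ − H) = 95 × 0.6853 = 65.11 ms.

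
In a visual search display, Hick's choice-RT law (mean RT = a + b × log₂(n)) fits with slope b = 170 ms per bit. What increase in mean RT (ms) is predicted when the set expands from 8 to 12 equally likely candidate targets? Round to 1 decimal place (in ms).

The intercept a cancels: ΔRT = b·(log₂ n₂ − log₂ n₁) = b·log₂(n₂/n₁).
log₂(12) − log₂(8) = 3.5850 − 3 = 0.5850.
ΔRT = 170 × 0.5850 = 99.444 ms.

99.4 ms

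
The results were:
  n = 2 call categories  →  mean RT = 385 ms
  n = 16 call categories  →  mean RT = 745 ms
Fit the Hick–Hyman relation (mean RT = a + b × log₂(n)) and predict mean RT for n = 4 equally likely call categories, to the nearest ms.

505 ms

Solve the two-equation system in a and b:
  b = (745 − 385) / (log₂ 16 − log₂ 2) = 360 / (4 − 1) = 120 ms/bit
  a = 385 − 120 × 1 = 265 ms
Then RT(4) = 265 + 120 × log₂ 4 = 265 + 120 × 2 ≈ 505.000 ms.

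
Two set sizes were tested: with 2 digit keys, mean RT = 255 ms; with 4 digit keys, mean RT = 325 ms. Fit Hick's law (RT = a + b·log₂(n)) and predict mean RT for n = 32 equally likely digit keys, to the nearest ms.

With log₂ n on the abscissa the relation is linear; from the two conditions:
  b = (325 − 255) / (log₂ 4 − log₂ 2) = 70 / (2 − 1) = 70 ms/bit
  a = 255 − 70 × 1 = 185 ms
Then RT(32) = 185 + 70 × log₂ 32 = 185 + 70 × 5 ≈ 535.000 ms.

535 ms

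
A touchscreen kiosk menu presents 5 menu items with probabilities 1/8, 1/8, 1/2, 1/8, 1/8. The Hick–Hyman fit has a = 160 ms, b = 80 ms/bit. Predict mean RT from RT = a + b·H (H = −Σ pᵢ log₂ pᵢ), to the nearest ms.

Each term −pᵢ log₂ pᵢ: 0.125·3 + 0.125·3 + 0.5·1 + 0.125·3 + 0.125·3; summed, H = 2.000 bits.
Mean RT = a + bH = 160 + 80·2.000 = 320.00 ms.

320 ms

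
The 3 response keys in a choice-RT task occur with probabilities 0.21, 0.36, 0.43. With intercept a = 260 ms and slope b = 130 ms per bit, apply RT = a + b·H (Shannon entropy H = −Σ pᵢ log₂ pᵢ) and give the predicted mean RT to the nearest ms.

459 ms

H = 0.21·log₂(1/0.21) + 0.36·log₂(1/0.36) + 0.43·log₂(1/0.43) = 1.5270 bits.
RT = 260 + 130 × 1.5270 = 458.51 ms.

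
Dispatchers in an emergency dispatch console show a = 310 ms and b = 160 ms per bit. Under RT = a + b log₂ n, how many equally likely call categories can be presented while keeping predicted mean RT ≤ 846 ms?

10

Information budget: (846 − 310)/160 = 3.3500 bits, so n ≤ 2^3.3500 = 10.196 → at most 10.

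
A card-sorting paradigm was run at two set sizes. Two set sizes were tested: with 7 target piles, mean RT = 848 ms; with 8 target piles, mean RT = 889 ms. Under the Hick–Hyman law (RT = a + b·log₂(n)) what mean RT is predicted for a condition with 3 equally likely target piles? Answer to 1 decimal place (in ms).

Fit slope and intercept:
  b = (889 − 848) / (log₂ 8 − log₂ 7) = 41 / (3 − 2.8074) = 212.827 ms/bit
  a = 848 − 212.827 × 2.8074 = 250.520 ms
Then RT(3) = 250.520 + 212.827 × log₂ 3 = 250.520 + 212.827 × 1.5850 ≈ 587.842 ms.

587.8 ms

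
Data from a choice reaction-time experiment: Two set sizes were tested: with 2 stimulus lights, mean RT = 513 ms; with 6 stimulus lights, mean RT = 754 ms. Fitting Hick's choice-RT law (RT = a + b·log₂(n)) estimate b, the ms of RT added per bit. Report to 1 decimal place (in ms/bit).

152.1 ms/bit

Slope: b = (754 − 513) / (log₂ 6 − log₂ 2) = 241/1.5850 = 152.054 ms/bit.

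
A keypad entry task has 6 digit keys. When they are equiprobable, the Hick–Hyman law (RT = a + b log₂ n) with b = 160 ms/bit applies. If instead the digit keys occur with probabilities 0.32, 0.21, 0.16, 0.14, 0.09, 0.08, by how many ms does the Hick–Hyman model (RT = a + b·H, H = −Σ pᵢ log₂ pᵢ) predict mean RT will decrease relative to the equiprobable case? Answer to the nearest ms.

26 ms

Equiprobable entropy H₀ = log₂ 6 = 2.5850 bits.
Skewed entropy H = −Σ pᵢ log₂ pᵢ = 2.4231 bits.
ΔRT = b·(H₀ − H) = 160 × 0.1618 = 25.89 ms.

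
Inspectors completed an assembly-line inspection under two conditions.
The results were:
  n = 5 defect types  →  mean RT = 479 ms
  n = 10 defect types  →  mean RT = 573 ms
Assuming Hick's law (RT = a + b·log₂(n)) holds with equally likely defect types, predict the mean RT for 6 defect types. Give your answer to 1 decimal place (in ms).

Fit slope and intercept:
  b = (573 − 479) / (log₂ 10 − log₂ 5) = 94 / (3.3219 − 2.3219) = 94.000 ms/bit
  a = 479 − 94.000 × 2.3219 = 260.739 ms
Then RT(6) = 260.739 + 94.000 × log₂ 6 = 260.739 + 94.000 × 2.5850 ≈ 503.725 ms.

503.7 ms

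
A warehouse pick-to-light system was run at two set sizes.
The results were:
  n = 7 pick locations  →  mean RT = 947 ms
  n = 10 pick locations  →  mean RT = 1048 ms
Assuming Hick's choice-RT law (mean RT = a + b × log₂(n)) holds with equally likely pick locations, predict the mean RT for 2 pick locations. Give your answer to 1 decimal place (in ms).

Fit slope and intercept:
  b = (1048 − 947) / (log₂ 10 − log₂ 7) = 101 / (3.3219 − 2.8074) = 196.279 ms/bit
  a = 947 − 196.279 × 2.8074 = 395.975 ms
Then RT(2) = 395.975 + 196.279 × log₂ 2 = 395.975 + 196.279 × 1 ≈ 592.254 ms.

592.3 ms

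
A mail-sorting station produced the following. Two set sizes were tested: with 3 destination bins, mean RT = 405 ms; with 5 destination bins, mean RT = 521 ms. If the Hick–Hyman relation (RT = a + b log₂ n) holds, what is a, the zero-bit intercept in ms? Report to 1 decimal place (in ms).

Slope: b = (521 − 405) / (log₂ 5 − log₂ 3) = 116/0.7370 = 157.402 ms/bit.
Intercept: a = 405 − 157.402·log₂(3) = 155.523 ms.

155.5 ms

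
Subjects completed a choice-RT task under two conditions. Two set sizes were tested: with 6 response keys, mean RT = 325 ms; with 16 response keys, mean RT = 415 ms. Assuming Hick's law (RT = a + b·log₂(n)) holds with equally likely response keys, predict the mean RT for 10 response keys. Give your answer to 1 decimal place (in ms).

371.9 ms

Solve the two-equation system in a and b:
  b = (415 − 325) / (log₂ 16 − log₂ 6) = 90 / (4 − 2.5850) = 63.603 ms/bit
  a = 325 − 63.603 × 2.5850 = 160.590 ms
Then RT(10) = 160.590 + 63.603 × log₂ 10 = 160.590 + 63.603 × 3.3219 ≈ 371.873 ms.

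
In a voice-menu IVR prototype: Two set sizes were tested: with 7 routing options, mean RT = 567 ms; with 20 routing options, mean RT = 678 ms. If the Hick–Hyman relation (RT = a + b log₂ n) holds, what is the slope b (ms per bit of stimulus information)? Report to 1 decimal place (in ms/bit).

73.3 ms/bit

The slope on a log₂ axis is (678 − 567) / (4.3219 − 2.8074) = 73.288 ms/bit.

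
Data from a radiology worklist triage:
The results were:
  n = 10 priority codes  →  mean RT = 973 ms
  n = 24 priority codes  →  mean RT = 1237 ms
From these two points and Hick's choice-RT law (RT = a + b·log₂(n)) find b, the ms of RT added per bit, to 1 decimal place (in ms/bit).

209.0 ms/bit

The slope on a log₂ axis is (1237 − 973) / (4.5850 − 3.3219) = 209.020 ms/bit.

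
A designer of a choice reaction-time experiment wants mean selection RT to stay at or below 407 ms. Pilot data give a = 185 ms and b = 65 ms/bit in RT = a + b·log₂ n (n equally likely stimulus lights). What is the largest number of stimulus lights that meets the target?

10

Information budget: (407 − 185)/65 = 3.4154 bits, so n ≤ 2^3.4154 = 10.669 → at most 10.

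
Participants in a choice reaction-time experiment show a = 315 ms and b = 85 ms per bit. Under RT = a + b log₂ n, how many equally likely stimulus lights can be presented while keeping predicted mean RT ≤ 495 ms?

85·log₂ n ≤ 495 − 315 = 180, giving log₂ n ≤ 2.1176 and n ≤ 4.340. The largest whole number is 4.

4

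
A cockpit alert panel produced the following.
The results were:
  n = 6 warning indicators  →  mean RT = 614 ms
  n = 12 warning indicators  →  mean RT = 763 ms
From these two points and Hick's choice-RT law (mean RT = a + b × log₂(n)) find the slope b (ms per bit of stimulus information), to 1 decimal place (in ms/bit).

b = (RT₂ − RT₁)/(log₂ n₂ − log₂ n₁) = (763 − 614)/(3.5850 − 2.5850) = 149.000 ms/bit.

149.0 ms/bit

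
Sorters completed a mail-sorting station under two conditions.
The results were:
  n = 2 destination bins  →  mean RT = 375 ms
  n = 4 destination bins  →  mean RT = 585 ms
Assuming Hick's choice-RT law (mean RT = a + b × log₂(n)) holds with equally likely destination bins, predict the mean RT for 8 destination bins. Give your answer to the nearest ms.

795 ms

Fit slope and intercept:
  b = (585 − 375) / (log₂ 4 − log₂ 2) = 210 / (2 − 1) = 210 ms/bit
  a = 375 − 210 × 1 = 165 ms
Then RT(8) = 165 + 210 × log₂ 8 = 165 + 210 × 3 ≈ 795.000 ms.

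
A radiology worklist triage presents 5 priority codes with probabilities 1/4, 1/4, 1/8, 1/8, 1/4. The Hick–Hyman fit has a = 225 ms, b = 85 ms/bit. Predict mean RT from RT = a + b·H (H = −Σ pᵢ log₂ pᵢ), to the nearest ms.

416 ms

Each term −pᵢ log₂ pᵢ: 0.25·2 + 0.25·2 + 0.125·3 + 0.125·3 + 0.25·2; summed, H = 2.250 bits.
Mean RT = a + bH = 225 + 85·2.250 = 416.25 ms.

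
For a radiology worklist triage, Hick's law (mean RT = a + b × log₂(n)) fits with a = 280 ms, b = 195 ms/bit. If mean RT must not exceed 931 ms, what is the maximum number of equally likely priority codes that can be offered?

Information budget: (931 − 280)/195 = 3.3385 bits, so n ≤ 2^3.3385 = 10.115 → at most 10.

10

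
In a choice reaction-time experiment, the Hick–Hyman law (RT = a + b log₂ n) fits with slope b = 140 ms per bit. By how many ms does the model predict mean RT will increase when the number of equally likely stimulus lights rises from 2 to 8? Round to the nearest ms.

ΔRT = (a + b log₂ n₂) − (a + b log₂ n₁) = b·(log₂ n₂ − log₂ n₁).
log₂(8) − log₂(2) = log₂(8/2) = log₂(4) = 2.
ΔRT = 140 × 2.0000 = 280.000 ms.

280 ms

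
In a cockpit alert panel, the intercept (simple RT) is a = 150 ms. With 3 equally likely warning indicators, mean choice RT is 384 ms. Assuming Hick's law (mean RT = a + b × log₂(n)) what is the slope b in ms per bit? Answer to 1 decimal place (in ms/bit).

147.6 ms/bit

log₂(3) = 1.5850 bits.
b = (RT − a)/log₂ n = (384 − 150) / 1.5850 = 147.638 ms/bit.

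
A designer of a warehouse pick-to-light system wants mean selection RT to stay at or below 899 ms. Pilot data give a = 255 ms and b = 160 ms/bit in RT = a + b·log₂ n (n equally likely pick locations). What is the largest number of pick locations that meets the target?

160·log₂ n ≤ 899 − 255 = 644, giving log₂ n ≤ 4.0250 and n ≤ 16.280. The largest whole number is 16.

16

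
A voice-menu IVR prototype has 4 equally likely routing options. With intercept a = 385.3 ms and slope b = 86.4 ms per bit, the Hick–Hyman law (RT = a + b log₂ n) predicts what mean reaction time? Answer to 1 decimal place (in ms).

558.1 ms

log₂(4) = 2 bits, so RT = 385.3 + 86.4 × 2 ≈ 558.100 ms.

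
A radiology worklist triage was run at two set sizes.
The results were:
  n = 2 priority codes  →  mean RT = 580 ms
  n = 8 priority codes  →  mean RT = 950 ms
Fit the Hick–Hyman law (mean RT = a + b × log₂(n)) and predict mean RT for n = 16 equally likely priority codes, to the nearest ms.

With log₂ n on the abscissa the relation is linear; from the two conditions:
  b = (950 − 580) / (log₂ 8 − log₂ 2) = 370 / (3 − 1) = 185 ms/bit
  a = 580 − 185 × 1 = 395 ms
Then RT(16) = 395 + 185 × log₂ 16 = 395 + 185 × 4 ≈ 1135.000 ms.

1135 ms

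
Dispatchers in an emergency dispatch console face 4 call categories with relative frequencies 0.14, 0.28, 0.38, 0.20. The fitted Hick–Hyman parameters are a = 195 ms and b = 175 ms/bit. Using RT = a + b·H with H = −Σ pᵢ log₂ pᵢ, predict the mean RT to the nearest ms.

Entropy contributions −pᵢ log₂ pᵢ: 0.3971, 0.5142, 0.5305, 0.4644; sum H = 1.9062 bits.
RT = a + bH = 195 + 175·1.9062 = 528.58 ms.

529 ms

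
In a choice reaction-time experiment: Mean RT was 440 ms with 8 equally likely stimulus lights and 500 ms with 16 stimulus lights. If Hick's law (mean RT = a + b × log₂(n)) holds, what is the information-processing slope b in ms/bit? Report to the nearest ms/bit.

60 ms/bit

b = (RT₂ − RT₁)/(log₂ n₂ − log₂ n₁) = (500 − 440)/(4 − 3) = 60 ms/bit.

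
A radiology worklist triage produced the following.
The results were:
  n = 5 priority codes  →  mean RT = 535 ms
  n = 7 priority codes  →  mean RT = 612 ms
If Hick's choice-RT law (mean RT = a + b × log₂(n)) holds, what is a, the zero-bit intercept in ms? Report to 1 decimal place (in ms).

166.7 ms

The slope on a log₂ axis is (612 − 535) / (2.8074 − 2.3219) = 158.623 ms/bit.
a = RT₁ − b·log₂ n₁ = 535 − 158.623 × 2.3219 = 166.688 ms.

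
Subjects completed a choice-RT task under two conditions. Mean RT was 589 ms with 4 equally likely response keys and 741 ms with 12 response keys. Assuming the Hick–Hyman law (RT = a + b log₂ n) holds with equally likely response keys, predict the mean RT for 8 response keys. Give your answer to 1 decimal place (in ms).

Solve the two-equation system in a and b:
  b = (741 − 589) / (log₂ 12 − log₂ 4) = 152 / (3.5850 − 2) = 95.901 ms/bit
  a = 589 − 95.901 × 2 = 397.197 ms
Then RT(8) = 397.197 + 95.901 × log₂ 8 = 397.197 + 95.901 × 3 ≈ 684.901 ms.

684.9 ms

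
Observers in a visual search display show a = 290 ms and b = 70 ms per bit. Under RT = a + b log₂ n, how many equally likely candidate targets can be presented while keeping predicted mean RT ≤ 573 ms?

Set 290 + 70·log₂ n ≤ 573 → log₂ n ≤ (573 − 290)/70 = 4.0429.
So n ≤ 2^4.0429 = 16.482; the largest integer n is 16.

16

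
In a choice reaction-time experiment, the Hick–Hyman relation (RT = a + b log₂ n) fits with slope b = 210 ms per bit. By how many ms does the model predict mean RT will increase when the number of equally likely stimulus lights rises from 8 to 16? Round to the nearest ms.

210 ms

ΔRT = (a + b log₂ n₂) − (a + b log₂ n₁) = b·(log₂ n₂ − log₂ n₁).
log₂(16) − log₂(8) = log₂(16/8) = log₂(2) = 1.
ΔRT = 210 × 1.0000 = 210.000 ms.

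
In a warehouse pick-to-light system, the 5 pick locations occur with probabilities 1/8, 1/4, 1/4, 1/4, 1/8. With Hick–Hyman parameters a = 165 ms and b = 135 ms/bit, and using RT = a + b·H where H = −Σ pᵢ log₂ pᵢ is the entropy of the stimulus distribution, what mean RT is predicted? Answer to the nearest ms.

Each term −pᵢ log₂ pᵢ: 0.125·3 + 0.25·2 + 0.25·2 + 0.25·2 + 0.125·3; summed, H = 2.250 bits.
Mean RT = a + bH = 165 + 135·2.250 = 468.75 ms.

469 ms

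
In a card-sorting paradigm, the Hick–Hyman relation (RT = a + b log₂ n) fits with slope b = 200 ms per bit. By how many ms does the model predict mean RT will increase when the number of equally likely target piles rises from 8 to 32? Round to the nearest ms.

400 ms

The intercept a cancels: ΔRT = b·(log₂ n₂ − log₂ n₁) = b·log₂(n₂/n₁).
log₂(32) − log₂(8) = log₂(32/8) = log₂(4) = 2.
ΔRT = 200 × 2.0000 = 400.000 ms.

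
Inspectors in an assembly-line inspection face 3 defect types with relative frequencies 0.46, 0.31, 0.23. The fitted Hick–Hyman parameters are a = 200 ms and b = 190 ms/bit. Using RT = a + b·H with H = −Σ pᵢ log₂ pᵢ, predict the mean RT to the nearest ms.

490 ms

H = 0.46·log₂(1/0.46) + 0.31·log₂(1/0.31) + 0.23·log₂(1/0.23) = 1.5268 bits.
RT = 200 + 190 × 1.5268 = 490.09 ms.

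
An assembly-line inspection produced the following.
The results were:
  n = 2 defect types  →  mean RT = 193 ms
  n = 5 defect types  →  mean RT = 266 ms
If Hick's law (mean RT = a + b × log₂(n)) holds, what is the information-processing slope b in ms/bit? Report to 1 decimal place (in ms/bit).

55.2 ms/bit

b = (RT₂ − RT₁)/(log₂ n₂ − log₂ n₁) = (266 − 193)/(2.3219 − 1) = 55.222 ms/bit.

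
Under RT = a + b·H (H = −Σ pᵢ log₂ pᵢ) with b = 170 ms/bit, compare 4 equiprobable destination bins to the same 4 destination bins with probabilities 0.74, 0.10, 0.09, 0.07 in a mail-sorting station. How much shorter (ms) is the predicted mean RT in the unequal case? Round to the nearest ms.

130 ms

Equiprobable entropy H₀ = log₂ 4 = 2.0000 bits.
Skewed entropy H = −Σ pᵢ log₂ pᵢ = 1.2349 bits.
ΔRT = b·(H₀ − H) = 170 × 0.7651 = 130.07 ms.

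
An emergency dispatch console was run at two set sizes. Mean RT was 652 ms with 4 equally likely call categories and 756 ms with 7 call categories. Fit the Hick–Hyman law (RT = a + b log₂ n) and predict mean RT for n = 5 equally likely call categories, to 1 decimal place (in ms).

RT is linear in log₂ n, so two points fix the line:
  b = (756 − 652) / (log₂ 7 − log₂ 4) = 104 / (2.8074 − 2) = 128.816 ms/bit
  a = 652 − 128.816 × 2 = 394.369 ms
Then RT(5) = 394.369 + 128.816 × log₂ 5 = 394.369 + 128.816 × 2.3219 ≈ 693.469 ms.

693.5 ms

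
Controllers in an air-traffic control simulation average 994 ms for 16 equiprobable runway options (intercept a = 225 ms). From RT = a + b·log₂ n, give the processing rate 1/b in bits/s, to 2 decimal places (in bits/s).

Choice component = 994 − 225 = 769 ms over log₂(16) = 4 bits.
b = 769 / 4 = 192.250 ms/bit, so 1/b = 5.202 bits/s.

5.20 bits/s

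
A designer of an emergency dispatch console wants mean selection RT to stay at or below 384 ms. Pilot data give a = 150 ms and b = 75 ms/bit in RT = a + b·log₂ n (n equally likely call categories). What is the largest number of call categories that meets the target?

Information budget: (384 − 150)/75 = 3.1200 bits, so n ≤ 2^3.1200 = 8.694 → at most 8.

8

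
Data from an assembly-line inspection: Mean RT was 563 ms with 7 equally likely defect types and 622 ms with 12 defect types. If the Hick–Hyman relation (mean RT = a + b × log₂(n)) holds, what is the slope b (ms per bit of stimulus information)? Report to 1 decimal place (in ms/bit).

The slope on a log₂ axis is (622 − 563) / (3.5850 − 2.8074) = 75.874 ms/bit.

75.9 ms/bit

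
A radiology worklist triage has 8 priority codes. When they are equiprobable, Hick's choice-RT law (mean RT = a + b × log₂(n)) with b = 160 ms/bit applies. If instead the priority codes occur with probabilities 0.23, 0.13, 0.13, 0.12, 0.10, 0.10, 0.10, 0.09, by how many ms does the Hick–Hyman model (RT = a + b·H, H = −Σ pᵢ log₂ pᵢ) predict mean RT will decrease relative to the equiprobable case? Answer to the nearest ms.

11 ms

Equiprobable entropy H₀ = log₂ 8 = 3.0000 bits.
Skewed entropy H = −Σ pᵢ log₂ pᵢ = 2.9293 bits.
ΔRT = b·(H₀ − H) = 160 × 0.0707 = 11.32 ms.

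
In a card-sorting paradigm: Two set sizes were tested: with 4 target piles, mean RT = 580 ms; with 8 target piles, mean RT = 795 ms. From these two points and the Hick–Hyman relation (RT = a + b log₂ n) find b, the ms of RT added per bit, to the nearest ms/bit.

Slope: b = (795 − 580) / (log₂ 8 − log₂ 4) = 215/1.0000 = 215 ms/bit.

215 ms/bit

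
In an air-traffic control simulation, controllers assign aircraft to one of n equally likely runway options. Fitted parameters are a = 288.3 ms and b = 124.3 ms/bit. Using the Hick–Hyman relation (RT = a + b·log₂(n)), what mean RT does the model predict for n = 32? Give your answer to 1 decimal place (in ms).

log₂(32) = 5 bits, so RT = 288.3 + 124.3 × 5 ≈ 909.800 ms.

909.8 ms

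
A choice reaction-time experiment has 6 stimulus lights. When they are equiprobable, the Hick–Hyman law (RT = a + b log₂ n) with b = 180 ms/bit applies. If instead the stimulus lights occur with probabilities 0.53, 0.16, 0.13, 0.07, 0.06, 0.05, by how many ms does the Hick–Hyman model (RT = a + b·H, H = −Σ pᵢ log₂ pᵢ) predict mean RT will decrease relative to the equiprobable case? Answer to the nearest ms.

102 ms

Equiprobable entropy H₀ = log₂ 6 = 2.5850 bits.
Skewed entropy H = −Σ pᵢ log₂ pᵢ = 2.0193 bits.
ΔRT = b·(H₀ − H) = 180 × 0.5657 = 101.82 ms.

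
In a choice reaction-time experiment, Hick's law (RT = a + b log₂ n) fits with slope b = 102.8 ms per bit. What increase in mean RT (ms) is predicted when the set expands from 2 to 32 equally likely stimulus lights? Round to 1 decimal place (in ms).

The intercept a cancels: ΔRT = b·(log₂ n₂ − log₂ n₁) = b·log₂(n₂/n₁).
log₂(32) − log₂(2) = log₂(32/2) = log₂(16) = 4.
ΔRT = 102.8 × 4.0000 = 411.200 ms.

411.2 ms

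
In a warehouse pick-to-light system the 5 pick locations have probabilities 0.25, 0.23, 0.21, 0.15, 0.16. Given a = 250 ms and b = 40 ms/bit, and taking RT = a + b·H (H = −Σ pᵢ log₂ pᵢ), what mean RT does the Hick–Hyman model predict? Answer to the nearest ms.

Entropy contributions −pᵢ log₂ pᵢ: 0.5000, 0.4877, 0.4728, 0.4105, 0.4230; sum H = 2.2941 bits.
RT = a + bH = 250 + 40·2.2941 = 341.76 ms.

342 ms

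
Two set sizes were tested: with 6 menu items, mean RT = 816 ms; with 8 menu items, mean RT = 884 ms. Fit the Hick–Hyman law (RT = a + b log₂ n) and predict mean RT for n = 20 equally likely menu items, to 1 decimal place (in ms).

1100.6 ms

Solve the two-equation system in a and b:
  b = (884 − 816) / (log₂ 8 − log₂ 6) = 68 / (3 − 2.5850) = 163.841 ms/bit
  a = 816 − 163.841 × 2.5850 = 392.478 ms
Then RT(20) = 392.478 + 163.841 × log₂ 20 = 392.478 + 163.841 × 4.3219 ≈ 1100.586 ms.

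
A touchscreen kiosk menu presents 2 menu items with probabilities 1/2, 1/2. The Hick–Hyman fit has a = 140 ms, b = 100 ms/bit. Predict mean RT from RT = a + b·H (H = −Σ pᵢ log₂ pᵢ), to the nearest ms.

240 ms

Each term −pᵢ log₂ pᵢ: 0.5·1 + 0.5·1; summed, H = 1.000 bits.
Mean RT = a + bH = 140 + 100·1.000 = 240.00 ms.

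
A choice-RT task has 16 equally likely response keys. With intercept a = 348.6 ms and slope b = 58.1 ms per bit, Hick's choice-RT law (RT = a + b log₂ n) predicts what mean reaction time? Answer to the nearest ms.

581 ms

log₂(16) = 4 bits, so RT = 348.6 + 58.1 × 4 ≈ 581.000 ms.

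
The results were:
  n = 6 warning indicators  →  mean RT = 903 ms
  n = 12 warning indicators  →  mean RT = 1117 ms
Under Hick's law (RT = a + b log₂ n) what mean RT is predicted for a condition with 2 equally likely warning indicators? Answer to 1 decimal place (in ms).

563.8 ms

RT is linear in log₂ n, so two points fix the line:
  b = (1117 − 903) / (log₂ 12 − log₂ 6) = 214 / (3.5850 − 2.5850) = 214.000 ms/bit
  a = 903 − 214.000 × 2.5850 = 349.818 ms
Then RT(2) = 349.818 + 214.000 × log₂ 2 = 349.818 + 214.000 × 1 ≈ 563.818 ms.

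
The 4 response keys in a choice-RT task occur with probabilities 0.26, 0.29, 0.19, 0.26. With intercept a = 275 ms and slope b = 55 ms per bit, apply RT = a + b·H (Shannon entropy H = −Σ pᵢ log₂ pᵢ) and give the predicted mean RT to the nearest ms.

Entropy contributions −pᵢ log₂ pᵢ: 0.5053, 0.5179, 0.4552, 0.5053; sum H = 1.9837 bits.
RT = a + bH = 275 + 55·1.9837 = 384.10 ms.

384 ms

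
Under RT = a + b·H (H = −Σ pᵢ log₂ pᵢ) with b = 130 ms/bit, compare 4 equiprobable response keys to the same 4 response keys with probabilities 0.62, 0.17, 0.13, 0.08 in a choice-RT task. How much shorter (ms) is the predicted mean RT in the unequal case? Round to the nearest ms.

60 ms

The RT saving is b·ΔH. Equiprobable H₀ = log₂(4) = 2.0000 bits; with the given probabilities H = 1.5363 bits.
b·(H₀ − H) = 130 × (2.0000 − 1.5363) = 60.28 ms.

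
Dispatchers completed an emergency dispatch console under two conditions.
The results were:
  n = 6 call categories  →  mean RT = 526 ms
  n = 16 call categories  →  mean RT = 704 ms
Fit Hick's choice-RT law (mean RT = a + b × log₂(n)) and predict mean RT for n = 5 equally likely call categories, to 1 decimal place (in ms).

With log₂ n on the abscissa the relation is linear; from the two conditions:
  b = (704 − 526) / (log₂ 16 − log₂ 6) = 178 / (4 − 2.5850) = 125.792 ms/bit
  a = 526 − 125.792 × 2.5850 = 200.833 ms
Then RT(5) = 200.833 + 125.792 × log₂ 5 = 200.833 + 125.792 × 2.3219 ≈ 492.912 ms.

492.9 ms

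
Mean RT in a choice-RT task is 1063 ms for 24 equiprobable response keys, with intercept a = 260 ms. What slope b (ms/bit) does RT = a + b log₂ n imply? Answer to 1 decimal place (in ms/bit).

b = (1063 − 260) / log₂(24) = 803 / 4.5850 = 175.138 ms/bit.

175.1 ms/bit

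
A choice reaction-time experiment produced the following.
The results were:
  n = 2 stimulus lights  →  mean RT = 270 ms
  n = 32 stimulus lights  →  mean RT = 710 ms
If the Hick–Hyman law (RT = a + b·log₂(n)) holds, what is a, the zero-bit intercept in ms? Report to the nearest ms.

160 ms

Slope: b = (710 − 270) / (log₂ 32 − log₂ 2) = 440/4.0000 = 110 ms/bit.
a = RT₁ − b·log₂ n₁ = 270 − 110 × 1 = 160.000 ms.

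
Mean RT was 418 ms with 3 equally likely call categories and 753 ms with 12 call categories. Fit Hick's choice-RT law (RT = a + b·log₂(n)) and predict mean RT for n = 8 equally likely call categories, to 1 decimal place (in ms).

655.0 ms

With log₂ n on the abscissa the relation is linear; from the two conditions:
  b = (753 − 418) / (log₂ 12 − log₂ 3) = 335 / (3.5850 − 1.5850) = 167.500 ms/bit
  a = 418 − 167.500 × 1.5850 = 152.519 ms
Then RT(8) = 152.519 + 167.500 × log₂ 8 = 152.519 + 167.500 × 3 ≈ 655.019 ms.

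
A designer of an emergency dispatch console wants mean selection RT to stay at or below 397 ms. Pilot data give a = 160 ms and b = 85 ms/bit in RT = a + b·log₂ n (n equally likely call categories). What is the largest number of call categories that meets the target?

6

Set 160 + 85·log₂ n ≤ 397 → log₂ n ≤ (397 − 160)/85 = 2.7882.
So n ≤ 2^2.7882 = 6.908; the largest integer n is 6.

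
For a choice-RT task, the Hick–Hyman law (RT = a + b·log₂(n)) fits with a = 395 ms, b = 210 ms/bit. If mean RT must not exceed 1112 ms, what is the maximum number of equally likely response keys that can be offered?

10

Set 395 + 210·log₂ n ≤ 1112 → log₂ n ≤ (1112 − 395)/210 = 3.4143.
So n ≤ 2^3.4143 = 10.661; the largest integer n is 10.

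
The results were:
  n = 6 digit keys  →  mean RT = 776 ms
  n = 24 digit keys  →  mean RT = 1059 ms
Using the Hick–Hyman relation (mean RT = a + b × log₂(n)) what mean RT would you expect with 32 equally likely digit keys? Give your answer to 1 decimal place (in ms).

RT is linear in log₂ n, so two points fix the line:
  b = (1059 − 776) / (log₂ 24 − log₂ 6) = 283 / (4.5850 − 2.5850) = 141.500 ms/bit
  a = 776 − 141.500 × 2.5850 = 410.228 ms
Then RT(32) = 410.228 + 141.500 × log₂ 32 = 410.228 + 141.500 × 5 ≈ 1117.728 ms.

1117.7 ms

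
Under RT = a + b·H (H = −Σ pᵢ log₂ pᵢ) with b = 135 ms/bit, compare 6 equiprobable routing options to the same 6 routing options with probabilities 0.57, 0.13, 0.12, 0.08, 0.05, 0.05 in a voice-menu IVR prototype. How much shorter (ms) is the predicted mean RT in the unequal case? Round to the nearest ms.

The RT saving is b·ΔH. Equiprobable H₀ = log₂(6) = 2.5850 bits; with the given probabilities H = 1.9357 bits.
b·(H₀ − H) = 135 × (2.5850 − 1.9357) = 87.66 ms.

88 ms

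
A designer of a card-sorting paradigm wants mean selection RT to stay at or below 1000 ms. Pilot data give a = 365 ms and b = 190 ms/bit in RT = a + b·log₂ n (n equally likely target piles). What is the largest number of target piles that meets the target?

10

190·log₂ n ≤ 1000 − 365 = 635, giving log₂ n ≤ 3.3421 and n ≤ 10.141. The largest whole number is 10.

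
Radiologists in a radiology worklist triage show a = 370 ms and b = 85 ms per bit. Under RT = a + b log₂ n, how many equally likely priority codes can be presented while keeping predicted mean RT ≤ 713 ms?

85·log₂ n ≤ 713 − 370 = 343, giving log₂ n ≤ 4.0353 and n ≤ 16.396. The largest whole number is 16.

16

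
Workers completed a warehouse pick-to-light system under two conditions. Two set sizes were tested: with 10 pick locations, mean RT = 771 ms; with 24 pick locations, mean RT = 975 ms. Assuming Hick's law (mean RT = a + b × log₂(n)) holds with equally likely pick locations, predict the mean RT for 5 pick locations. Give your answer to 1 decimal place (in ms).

RT is linear in log₂ n, so two points fix the line:
  b = (975 − 771) / (log₂ 24 − log₂ 10) = 204 / (4.5850 − 3.3219) = 161.516 ms/bit
  a = 771 − 161.516 × 3.3219 = 234.456 ms
Then RT(5) = 234.456 + 161.516 × log₂ 5 = 234.456 + 161.516 × 2.3219 ≈ 609.484 ms.

609.5 ms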